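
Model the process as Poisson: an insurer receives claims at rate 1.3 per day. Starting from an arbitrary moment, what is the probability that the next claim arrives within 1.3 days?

Inter-arrival times are exponential with rate λ = 1.3 per day.
P(T ≤ 1.3) = 1 − e^(−λt) = 1 − e^(−1.3 × 1.3) = 1 − e^(−1.69) ≈ 0.8155.

0.8155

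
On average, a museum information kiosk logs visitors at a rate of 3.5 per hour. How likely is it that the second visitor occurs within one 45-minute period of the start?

Over the interval, μ = 3.5 × 0.75 = 2.625 (a 45-minute period = 0.75 hours).
The second arrival falls in the interval iff at least 2 events occur there: P(S_2 ≤ t) = P(N ≥ 2) = 1 − P(N ≤ 1) ≈ 0.7374.

0.7374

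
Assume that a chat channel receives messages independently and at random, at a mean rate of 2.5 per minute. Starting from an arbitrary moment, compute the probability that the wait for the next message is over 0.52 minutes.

0.2725

The wait for the next event is exponential with rate λ = 2.5 per minute.
P(T > 0.52) = e^(−λt) = e^(−2.5 × 0.52) = e^(−1.3) ≈ 0.2725.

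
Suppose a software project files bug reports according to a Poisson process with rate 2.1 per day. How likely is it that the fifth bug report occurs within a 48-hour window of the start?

Over the interval, μ = 2.1 × 2 = 4.2 (a 48-hour window = 2 days).
The fifth arrival falls in the interval iff at least 5 events occur there: P(S_5 ≤ t) = P(N ≥ 5) = 1 − P(N ≤ 4) ≈ 0.4102.

0.4102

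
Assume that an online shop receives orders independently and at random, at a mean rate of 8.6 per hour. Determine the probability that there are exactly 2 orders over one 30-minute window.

0.1254

Over the interval, μ = 8.6 × 0.5 = 4.3 (a 30-minute window = 0.5 hours).
P(N = 2) = e^(−μ) μ^2/2! = e^(−4.3) · 4.3^2/2 ≈ 0.1254.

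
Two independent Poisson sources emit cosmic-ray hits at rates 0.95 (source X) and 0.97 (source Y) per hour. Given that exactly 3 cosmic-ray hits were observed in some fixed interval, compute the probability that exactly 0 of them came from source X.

0.1289

Given the total, each event is independently from source X with probability p = λ_X/(λ_X+λ_Y) = 0.95/1.92 ≈ 0.4948.
So K ~ Binomial(3, 0.95/1.92): P(K = 0) = C(3,0) · (0.95/1.92)^0 · (0.97/1.92)^3 ≈ 0.1289.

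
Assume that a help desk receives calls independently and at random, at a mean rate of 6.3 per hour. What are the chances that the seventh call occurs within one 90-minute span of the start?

0.8312

Over the interval, μ = 6.3 × 1.5 = 9.45 (a 90-minute span = 1.5 hours).
The seventh arrival falls in the interval iff at least 7 events occur there: P(S_7 ≤ t) = P(N ≥ 7) = 1 − P(N ≤ 6) ≈ 0.8312.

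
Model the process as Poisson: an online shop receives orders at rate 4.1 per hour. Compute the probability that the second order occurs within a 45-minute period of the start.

Over the interval, μ = 4.1 × 0.75 = 3.075 (a 45-minute period = 0.75 hours).
The second arrival falls in the interval iff at least 2 events occur there: P(S_2 ≤ t) = P(N ≥ 2) = 1 − P(N ≤ 1) ≈ 0.8118.

0.8118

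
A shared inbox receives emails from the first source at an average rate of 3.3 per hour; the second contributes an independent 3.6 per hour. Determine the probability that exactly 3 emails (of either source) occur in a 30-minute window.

Independent Poisson processes superpose: combined rate λ = 3.3 + 3.6 = 6.9 per hour.
Over the interval, μ = 6.9 × 0.5 = 3.45 (a 30-minute window = 0.5 hours).
P(N = 3) = e^(−3.45) · 3.45^3/3! ≈ 0.2173.

0.2173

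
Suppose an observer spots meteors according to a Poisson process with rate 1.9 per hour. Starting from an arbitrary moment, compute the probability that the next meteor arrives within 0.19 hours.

Inter-arrival times are exponential with rate λ = 1.9 per hour.
P(T ≤ 0.19) = 1 − e^(−λt) = 1 − e^(−1.9 × 0.19) = 1 − e^(−0.361) ≈ 0.3030.

0.3030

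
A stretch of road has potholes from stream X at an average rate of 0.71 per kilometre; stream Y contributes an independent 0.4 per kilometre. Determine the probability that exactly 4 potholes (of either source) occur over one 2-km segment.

0.1099

Independent Poisson processes superpose: combined rate λ = 0.71 + 0.4 = 1.11 per kilometre.
Over the interval, μ = 1.11 × 2 = 2.22 (a 2-km segment = 2 kilometres).
P(N = 4) = e^(−2.22) · 2.22^4/4! ≈ 0.1099.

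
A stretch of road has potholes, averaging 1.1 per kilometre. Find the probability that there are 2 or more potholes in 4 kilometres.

0.9337

Over the interval, μ = 1.1 × 4 = 4.4 (4 kilometres).
P(N ≥ 2) = 1 − P(N ≤ 1) = 1 − Σ_{j=0}^{1} e^(−μ) μ^j/j! ≈ 0.9337.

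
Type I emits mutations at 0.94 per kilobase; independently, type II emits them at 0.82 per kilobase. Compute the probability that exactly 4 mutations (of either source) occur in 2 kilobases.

Independent Poisson processes superpose: combined rate λ = 0.94 + 0.82 = 1.76 per kilobase.
Over the interval, μ = 1.76 × 2 = 3.52 (2 kilobases).
P(N = 4) = e^(−3.52) · 3.52^4/4! ≈ 0.1893.

0.1893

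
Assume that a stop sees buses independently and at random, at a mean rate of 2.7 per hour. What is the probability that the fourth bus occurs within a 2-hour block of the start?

0.7867

Over the interval, μ = 2.7 × 2 = 5.4 (a 2-hour block = 2 hours).
The fourth arrival falls in the interval iff at least 4 events occur there: P(S_4 ≤ t) = P(N ≥ 4) = 1 − P(N ≤ 3) ≈ 0.7867.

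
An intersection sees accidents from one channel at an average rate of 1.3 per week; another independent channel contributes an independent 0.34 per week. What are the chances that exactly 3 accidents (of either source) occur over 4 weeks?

0.0666

Independent Poisson processes superpose: combined rate λ = 1.3 + 0.34 = 1.64 per week.
Over the interval, μ = 1.64 × 4 = 6.56 (4 weeks).
P(N = 3) = e^(−6.56) · 6.56^3/3! ≈ 0.0666.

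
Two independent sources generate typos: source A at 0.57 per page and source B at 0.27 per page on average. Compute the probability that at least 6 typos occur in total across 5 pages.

Independent Poisson processes superpose: combined rate λ = 0.57 + 0.27 = 0.84 per page.
Over the interval, μ = 0.84 × 5 = 4.2 (5 pages).
P(N ≥ 6) = 1 − P(N ≤ 5) ≈ 0.2469.

0.2469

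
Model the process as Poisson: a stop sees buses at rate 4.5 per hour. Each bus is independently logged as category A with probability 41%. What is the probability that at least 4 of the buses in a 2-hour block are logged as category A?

0.5038

Thinning: the buses that are logged as category A themselves form a Poisson process with rate 0.41 × 4.5 = 1.845 per hour.
Over the interval, μ = 1.845 × 2 = 3.69 (a 2-hour block = 2 hours).
P(N ≥ 4) = 1 − P(N ≤ 3) ≈ 0.5038.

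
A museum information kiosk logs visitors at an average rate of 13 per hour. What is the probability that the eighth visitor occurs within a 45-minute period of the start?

0.7564

Over the interval, μ = 13 × 0.75 = 9.75 (a 45-minute period = 0.75 hours).
The eighth arrival falls in the interval iff at least 8 events occur there: P(S_8 ≤ t) = P(N ≥ 8) = 1 − P(N ≤ 7) ≈ 0.7564.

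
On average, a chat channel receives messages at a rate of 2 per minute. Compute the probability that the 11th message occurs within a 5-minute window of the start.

0.4170

Over the interval, μ = 2 × 5 = 10 (a 5-minute window = 5 minutes).
The 11th arrival falls in the interval iff at least 11 events occur there: P(S_11 ≤ t) = P(N ≥ 11) = 1 − P(N ≤ 10) ≈ 0.4170.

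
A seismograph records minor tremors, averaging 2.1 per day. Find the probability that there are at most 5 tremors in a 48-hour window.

Over the interval, μ = 2.1 × 2 = 4.2 (a 48-hour window = 2 days).
P(N ≤ 5) = Σ_{j=0}^{5} e^(−μ) μ^j/j! ≈ 0.7531.

0.7531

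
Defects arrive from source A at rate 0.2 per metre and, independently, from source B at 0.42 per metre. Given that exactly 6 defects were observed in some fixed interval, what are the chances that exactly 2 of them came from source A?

Given the total, each event is independently from source A with probability p = λ_A/(λ_A+λ_B) = 0.2/0.62 ≈ 0.3226.
So K ~ Binomial(6, 0.2/0.62): P(K = 2) = C(6,2) · (0.2/0.62)^2 · (0.42/0.62)^4 ≈ 0.3287.

0.3287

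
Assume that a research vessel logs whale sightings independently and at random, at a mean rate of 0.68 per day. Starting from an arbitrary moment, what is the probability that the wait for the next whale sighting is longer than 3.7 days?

The wait for the next event is exponential with rate λ = 0.68 per day.
P(T > 3.7) = e^(−λt) = e^(−0.68 × 3.7) = e^(−2.516) ≈ 0.0808.

0.0808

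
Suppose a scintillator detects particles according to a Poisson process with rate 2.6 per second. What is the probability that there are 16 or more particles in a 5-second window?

Over the interval, μ = 2.6 × 5 = 13 (a 5-second window = 5 seconds).
P(N ≥ 16) = 1 − P(N ≤ 15) = 1 − Σ_{j=0}^{15} e^(−μ) μ^j/j! ≈ 0.2364.

0.2364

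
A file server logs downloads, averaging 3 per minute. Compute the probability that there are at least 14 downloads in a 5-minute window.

Over the interval, μ = 3 × 5 = 15 (a 5-minute window = 5 minutes).
P(N ≥ 14) = 1 − P(N ≤ 13) = 1 − Σ_{j=0}^{13} e^(−μ) μ^j/j! ≈ 0.6368.

0.6368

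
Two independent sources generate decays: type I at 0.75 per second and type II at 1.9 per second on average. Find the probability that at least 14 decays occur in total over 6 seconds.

0.7173

Independent Poisson processes superpose: combined rate λ = 0.75 + 1.9 = 2.65 per second.
Over the interval, μ = 2.65 × 6 = 15.9 (6 seconds).
P(N ≥ 14) = 1 − P(N ≤ 13) ≈ 0.7173.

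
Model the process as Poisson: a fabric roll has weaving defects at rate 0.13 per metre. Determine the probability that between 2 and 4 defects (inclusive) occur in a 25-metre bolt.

0.6069

Over the interval, μ = 0.13 × 25 = 3.25 (a 25-metre bolt = 25 metres).
P(2 ≤ N ≤ 4) = Σ_{j=2}^{4} e^(−3.25) · 3.25^j/j! ≈ 0.6069.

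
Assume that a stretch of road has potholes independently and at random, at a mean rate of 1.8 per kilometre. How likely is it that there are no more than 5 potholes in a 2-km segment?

0.8441

Over the interval, μ = 1.8 × 2 = 3.6 (a 2-km segment = 2 kilometres).
P(N ≤ 5) = Σ_{j=0}^{5} e^(−μ) μ^j/j! ≈ 0.8441.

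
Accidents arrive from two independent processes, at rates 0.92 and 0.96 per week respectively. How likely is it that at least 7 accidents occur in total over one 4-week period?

0.6246

Independent Poisson processes superpose: combined rate λ = 0.92 + 0.96 = 1.88 per week.
Over the interval, μ = 1.88 × 4 = 7.52 (a 4-week period = 4 weeks).
P(N ≥ 7) = 1 − P(N ≤ 6) ≈ 0.6246.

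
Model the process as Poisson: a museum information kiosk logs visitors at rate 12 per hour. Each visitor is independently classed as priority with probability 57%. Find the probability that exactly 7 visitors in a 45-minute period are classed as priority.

Thinning: the visitors that are classed as priority themselves form a Poisson process with rate 0.57 × 12 = 6.84 per hour.
Over the interval, μ = 6.84 × 0.75 = 5.13 (a 45-minute period = 0.75 hours).
P(N = 7) = e^(−5.13) · 5.13^7/7! ≈ 0.1098.

0.1098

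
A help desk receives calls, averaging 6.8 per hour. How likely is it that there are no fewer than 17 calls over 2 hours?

Over the interval, μ = 6.8 × 2 = 13.6 (2 hours).
P(N ≥ 17) = 1 − P(N ≤ 16) = 1 − Σ_{j=0}^{16} e^(−μ) μ^j/j! ≈ 0.2105.

0.2105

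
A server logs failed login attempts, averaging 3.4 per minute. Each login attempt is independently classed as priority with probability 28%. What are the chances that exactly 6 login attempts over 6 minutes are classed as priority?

Thinning: the login attempts that are classed as priority themselves form a Poisson process with rate 0.28 × 3.4 = 0.952 per minute.
Over the interval, μ = 0.952 × 6 = 5.712 (6 minutes).
P(N = 6) = e^(−5.712) · 5.712^6/6! ≈ 0.1595.

0.1595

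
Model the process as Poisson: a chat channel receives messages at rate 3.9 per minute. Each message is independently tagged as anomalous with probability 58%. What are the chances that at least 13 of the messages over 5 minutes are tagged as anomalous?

0.3457

Thinning: the messages that are tagged as anomalous themselves form a Poisson process with rate 0.58 × 3.9 = 2.262 per minute.
Over the interval, μ = 2.262 × 5 = 11.31 (5 minutes).
P(N ≥ 13) = 1 − P(N ≤ 12) ≈ 0.3457.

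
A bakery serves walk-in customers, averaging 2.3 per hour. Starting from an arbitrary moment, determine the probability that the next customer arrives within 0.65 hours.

0.7758

Inter-arrival times are exponential with rate λ = 2.3 per hour.
P(T ≤ 0.65) = 1 − e^(−λt) = 1 − e^(−2.3 × 0.65) = 1 − e^(−1.495) ≈ 0.7758.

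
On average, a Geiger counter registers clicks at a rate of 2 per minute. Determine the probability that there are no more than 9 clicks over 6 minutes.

0.2424

Over the interval, μ = 2 × 6 = 12 (6 minutes).
P(N ≤ 9) = Σ_{j=0}^{9} e^(−μ) μ^j/j! ≈ 0.2424.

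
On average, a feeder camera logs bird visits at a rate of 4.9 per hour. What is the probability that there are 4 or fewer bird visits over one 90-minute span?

Over the interval, μ = 4.9 × 1.5 = 7.35 (a 90-minute span = 1.5 hours).
P(N ≤ 4) = Σ_{j=0}^{4} e^(−μ) μ^j/j! ≈ 0.1434.

0.1434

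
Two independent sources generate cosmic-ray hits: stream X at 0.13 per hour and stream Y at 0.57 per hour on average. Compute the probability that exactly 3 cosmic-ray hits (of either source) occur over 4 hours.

Independent Poisson processes superpose: combined rate λ = 0.13 + 0.57 = 0.7 per hour.
Over the interval, μ = 0.7 × 4 = 2.8 (4 hours).
P(N = 3) = e^(−2.8) · 2.8^3/3! ≈ 0.2225.

0.2225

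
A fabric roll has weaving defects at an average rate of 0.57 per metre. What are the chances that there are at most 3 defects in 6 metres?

0.5540

Over the interval, μ = 0.57 × 6 = 3.42 (6 metres).
P(N ≤ 3) = Σ_{j=0}^{3} e^(−μ) μ^j/j! ≈ 0.5540.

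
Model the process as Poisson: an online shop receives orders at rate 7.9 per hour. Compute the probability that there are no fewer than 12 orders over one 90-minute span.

Over the interval, μ = 7.9 × 1.5 = 11.85 (a 90-minute span = 1.5 hours).
P(N ≥ 12) = 1 − P(N ≤ 11) = 1 − Σ_{j=0}^{11} e^(−μ) μ^j/j! ≈ 0.5211.

0.5211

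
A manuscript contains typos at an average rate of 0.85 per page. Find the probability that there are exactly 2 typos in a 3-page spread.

Over the interval, μ = 0.85 × 3 = 2.55 (a 3-page spread = 3 pages).
P(N = 2) = e^(−μ) μ^2/2! = e^(−2.55) · 2.55^2/2 ≈ 0.2539.

0.2539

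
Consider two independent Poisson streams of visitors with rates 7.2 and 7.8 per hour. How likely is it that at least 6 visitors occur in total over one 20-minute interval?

Independent Poisson processes superpose: combined rate λ = 7.2 + 7.8 = 15 per hour.
Over the interval, μ = 15 × 1/3 = 5 (a 20-minute interval = 1/3 hours).
P(N ≥ 6) = 1 − P(N ≤ 5) ≈ 0.3840.

0.3840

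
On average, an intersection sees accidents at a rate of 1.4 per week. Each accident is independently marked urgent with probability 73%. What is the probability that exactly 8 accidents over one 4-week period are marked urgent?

Thinning: the accidents that are marked urgent themselves form a Poisson process with rate 0.73 × 1.4 = 1.022 per week.
Over the interval, μ = 1.022 × 4 = 4.088 (a 4-week period = 4 weeks).
P(N = 8) = e^(−4.088) · 4.088^8/8! ≈ 0.0324.

0.0324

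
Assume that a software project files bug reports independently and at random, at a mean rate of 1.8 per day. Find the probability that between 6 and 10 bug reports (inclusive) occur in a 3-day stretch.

0.4314

Over the interval, μ = 1.8 × 3 = 5.4 (a 3-day stretch = 3 days).
P(6 ≤ N ≤ 10) = Σ_{j=6}^{10} e^(−5.4) · 5.4^j/j! ≈ 0.4314.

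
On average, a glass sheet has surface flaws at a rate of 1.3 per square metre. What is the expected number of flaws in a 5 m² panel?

6.5

E[N] = λt = 1.3 × 5 = 6.5 (a 5 m² panel = 5 square metres).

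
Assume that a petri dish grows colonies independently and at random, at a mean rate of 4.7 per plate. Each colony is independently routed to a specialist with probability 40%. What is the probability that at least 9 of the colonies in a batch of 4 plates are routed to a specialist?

Thinning: the colonies that are routed to a specialist themselves form a Poisson process with rate 0.4 × 4.7 = 1.88 per plate.
Over the interval, μ = 1.88 × 4 = 7.52 (a batch of 4 plates = 4 plates).
P(N ≥ 9) = 1 − P(N ≤ 8) ≈ 0.3408.

0.3408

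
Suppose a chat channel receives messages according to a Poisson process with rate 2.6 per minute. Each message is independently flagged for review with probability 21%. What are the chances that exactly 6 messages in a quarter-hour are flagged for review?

0.1163

Thinning: the messages that are flagged for review themselves form a Poisson process with rate 0.21 × 2.6 = 0.546 per minute.
Over the interval, μ = 0.546 × 15 = 8.19 (a quarter-hour = 15 minutes).
P(N = 6) = e^(−8.19) · 8.19^6/6! ≈ 0.1163.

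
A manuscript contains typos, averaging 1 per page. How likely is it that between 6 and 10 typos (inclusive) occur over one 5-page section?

0.3703

Over the interval, μ = 1 × 5 = 5 (a 5-page section = 5 pages).
P(6 ≤ N ≤ 10) = Σ_{j=6}^{10} e^(−5) · 5^j/j! ≈ 0.3703.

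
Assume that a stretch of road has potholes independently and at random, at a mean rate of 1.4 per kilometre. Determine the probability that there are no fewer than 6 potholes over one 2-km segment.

Over the interval, μ = 1.4 × 2 = 2.8 (a 2-km segment = 2 kilometres).
P(N ≥ 6) = 1 − P(N ≤ 5) = 1 − Σ_{j=0}^{5} e^(−μ) μ^j/j! ≈ 0.0651.

0.0651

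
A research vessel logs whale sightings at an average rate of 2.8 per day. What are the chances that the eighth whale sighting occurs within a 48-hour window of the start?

Over the interval, μ = 2.8 × 2 = 5.6 (a 48-hour window = 2 days).
The eighth arrival falls in the interval iff at least 8 events occur there: P(S_8 ≤ t) = P(N ≥ 8) = 1 − P(N ≤ 7) ≈ 0.2030.

0.2030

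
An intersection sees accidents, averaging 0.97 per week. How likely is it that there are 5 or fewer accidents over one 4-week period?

Over the interval, μ = 0.97 × 4 = 3.88 (a 4-week period = 4 weeks).
P(N ≤ 5) = Σ_{j=0}^{5} e^(−μ) μ^j/j! ≈ 0.8036.

0.8036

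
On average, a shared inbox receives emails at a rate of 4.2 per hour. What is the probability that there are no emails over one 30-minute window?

Over the interval, μ = 4.2 × 0.5 = 2.1 (a 30-minute window = 0.5 hours).
P(N = 0) = e^(−μ) μ^0/0! = e^(−2.1) · 2.1^0/1 ≈ 0.1225.

0.1225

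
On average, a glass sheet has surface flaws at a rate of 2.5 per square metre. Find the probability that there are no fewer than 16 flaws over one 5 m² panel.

Over the interval, μ = 2.5 × 5 = 12.5 (a 5 m² panel = 5 square metres).
P(N ≥ 16) = 1 − P(N ≤ 15) = 1 − Σ_{j=0}^{15} e^(−μ) μ^j/j! ≈ 0.1940.

0.1940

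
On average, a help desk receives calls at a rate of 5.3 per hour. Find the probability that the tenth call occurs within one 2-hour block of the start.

Over the interval, μ = 5.3 × 2 = 10.6 (a 2-hour block = 2 hours).
The tenth arrival falls in the interval iff at least 10 events occur there: P(S_10 ≤ t) = P(N ≥ 10) = 1 − P(N ≤ 9) ≈ 0.6146.

0.6146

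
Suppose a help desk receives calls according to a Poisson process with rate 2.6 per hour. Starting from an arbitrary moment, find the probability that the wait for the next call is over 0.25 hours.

The wait for the next event is exponential with rate λ = 2.6 per hour.
P(T > 0.25) = e^(−λt) = e^(−2.6 × 0.25) = e^(−0.65) ≈ 0.5220.

0.5220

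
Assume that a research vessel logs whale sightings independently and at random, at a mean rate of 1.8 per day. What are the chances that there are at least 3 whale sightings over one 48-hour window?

Over the interval, μ = 1.8 × 2 = 3.6 (a 48-hour window = 2 days).
P(N ≥ 3) = 1 − P(N ≤ 2) = 1 − Σ_{j=0}^{2} e^(−μ) μ^j/j! ≈ 0.6973.

0.6973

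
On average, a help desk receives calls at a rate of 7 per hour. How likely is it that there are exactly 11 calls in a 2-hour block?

0.0844

Over the interval, μ = 7 × 2 = 14 (a 2-hour block = 2 hours).
P(N = 11) = e^(−μ) μ^11/11! = e^(−14) · 14^11/39916800 ≈ 0.0844.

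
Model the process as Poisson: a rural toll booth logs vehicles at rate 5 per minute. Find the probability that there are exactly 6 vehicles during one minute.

0.1462

With mean μ = 5 per minute,
P(N = 6) = e^(−μ) μ^6/6! = e^(−5) · 5^6/720 ≈ 0.1462.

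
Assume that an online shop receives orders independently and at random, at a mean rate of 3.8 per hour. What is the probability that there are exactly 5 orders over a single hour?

0.1477

With mean μ = 3.8 per hour,
P(N = 5) = e^(−μ) μ^5/5! = e^(−3.8) · 3.8^5/120 ≈ 0.1477.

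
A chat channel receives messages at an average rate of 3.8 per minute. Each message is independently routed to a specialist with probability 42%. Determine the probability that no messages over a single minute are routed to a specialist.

Thinning: the messages that are routed to a specialist themselves form a Poisson process with rate 0.42 × 3.8 = 1.596 per minute.
So μ = 1.596.
P(N = 0) = e^(−1.596) · 1.596^0/0! ≈ 0.2027.

0.2027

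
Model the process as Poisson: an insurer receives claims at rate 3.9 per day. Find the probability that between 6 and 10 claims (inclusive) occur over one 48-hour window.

0.6250

Over the interval, μ = 3.9 × 2 = 7.8 (a 48-hour window = 2 days).
P(6 ≤ N ≤ 10) = Σ_{j=6}^{10} e^(−7.8) · 7.8^j/j! ≈ 0.6250.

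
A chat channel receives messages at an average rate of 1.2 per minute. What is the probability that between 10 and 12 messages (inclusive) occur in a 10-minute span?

Over the interval, μ = 1.2 × 10 = 12 (a 10-minute span = 10 minutes).
P(10 ≤ N ≤ 12) = Σ_{j=10}^{12} e^(−12) · 12^j/j! ≈ 0.3336.

0.3336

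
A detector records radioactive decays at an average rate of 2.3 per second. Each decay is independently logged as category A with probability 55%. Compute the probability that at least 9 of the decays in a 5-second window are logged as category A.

Thinning: the decays that are logged as category A themselves form a Poisson process with rate 0.55 × 2.3 = 1.265 per second.
Over the interval, μ = 1.265 × 5 = 6.325 (a 5-second window = 5 seconds).
P(N ≥ 9) = 1 − P(N ≤ 8) ≈ 0.1881.

0.1881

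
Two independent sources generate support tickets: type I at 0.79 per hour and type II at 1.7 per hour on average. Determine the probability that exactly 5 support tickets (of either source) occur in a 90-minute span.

Independent Poisson processes superpose: combined rate λ = 0.79 + 1.7 = 2.49 per hour.
Over the interval, μ = 2.49 × 1.5 = 3.735 (a 90-minute span = 1.5 hours).
P(N = 5) = e^(−3.735) · 3.735^5/5! ≈ 0.1446.

0.1446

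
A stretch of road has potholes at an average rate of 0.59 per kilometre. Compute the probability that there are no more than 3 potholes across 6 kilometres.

0.5280

Over the interval, μ = 0.59 × 6 = 3.54 (6 kilometres).
P(N ≤ 3) = Σ_{j=0}^{3} e^(−μ) μ^j/j! ≈ 0.5280.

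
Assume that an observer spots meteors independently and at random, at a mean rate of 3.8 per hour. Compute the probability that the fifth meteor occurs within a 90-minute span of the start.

0.6728

Over the interval, μ = 3.8 × 1.5 = 5.7 (a 90-minute span = 1.5 hours).
The fifth arrival falls in the interval iff at least 5 events occur there: P(S_5 ≤ t) = P(N ≥ 5) = 1 − P(N ≤ 4) ≈ 0.6728.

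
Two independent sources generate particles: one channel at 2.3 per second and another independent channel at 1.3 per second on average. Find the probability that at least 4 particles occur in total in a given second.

0.4848

Independent Poisson processes superpose: combined rate λ = 2.3 + 1.3 = 3.6 per second.
So μ = 3.6.
P(N ≥ 4) = 1 − P(N ≤ 3) ≈ 0.4848.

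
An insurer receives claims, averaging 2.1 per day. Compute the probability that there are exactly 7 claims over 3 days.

0.1435

Over the interval, μ = 2.1 × 3 = 6.3 (3 days).
P(N = 7) = e^(−μ) μ^7/7! = e^(−6.3) · 6.3^7/5040 ≈ 0.1435.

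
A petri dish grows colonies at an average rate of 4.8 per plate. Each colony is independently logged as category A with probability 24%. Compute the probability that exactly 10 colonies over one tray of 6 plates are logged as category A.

0.0683

Thinning: the colonies that are logged as category A themselves form a Poisson process with rate 0.24 × 4.8 = 1.152 per plate.
Over the interval, μ = 1.152 × 6 = 6.912 (a tray of 6 plates = 6 plates).
P(N = 10) = e^(−6.912) · 6.912^10/10! ≈ 0.0683.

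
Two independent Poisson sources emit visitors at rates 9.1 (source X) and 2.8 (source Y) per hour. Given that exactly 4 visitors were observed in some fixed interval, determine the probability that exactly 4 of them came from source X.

0.3420

Given the total, each event is independently from source X with probability p = λ_X/(λ_X+λ_Y) = 9.1/11.9 ≈ 0.7647.
So K ~ Binomial(4, 9.1/11.9): P(K = 4) = C(4,4) · (9.1/11.9)^4 · (2.8/11.9)^0 ≈ 0.3420.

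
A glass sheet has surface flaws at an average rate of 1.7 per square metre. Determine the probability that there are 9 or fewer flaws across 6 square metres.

Over the interval, μ = 1.7 × 6 = 10.2 (6 square metres).
P(N ≤ 9) = Σ_{j=0}^{9} e^(−μ) μ^j/j! ≈ 0.4332.

0.4332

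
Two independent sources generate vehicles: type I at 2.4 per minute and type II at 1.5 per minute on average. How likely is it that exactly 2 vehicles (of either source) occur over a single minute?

Independent Poisson processes superpose: combined rate λ = 2.4 + 1.5 = 3.9 per minute.
So μ = 3.9.
P(N = 2) = e^(−3.9) · 3.9^2/2! ≈ 0.1539.

0.1539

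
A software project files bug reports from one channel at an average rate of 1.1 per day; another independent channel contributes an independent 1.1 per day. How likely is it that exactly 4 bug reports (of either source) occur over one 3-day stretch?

0.1076

Independent Poisson processes superpose: combined rate λ = 1.1 + 1.1 = 2.2 per day.
Over the interval, μ = 2.2 × 3 = 6.6 (a 3-day stretch = 3 days).
P(N = 4) = e^(−6.6) · 6.6^4/4! ≈ 0.1076.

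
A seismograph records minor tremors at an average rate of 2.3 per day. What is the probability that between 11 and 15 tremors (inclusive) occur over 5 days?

0.4766

Over the interval, μ = 2.3 × 5 = 11.5 (5 days).
P(11 ≤ N ≤ 15) = Σ_{j=11}^{15} e^(−11.5) · 11.5^j/j! ≈ 0.4766.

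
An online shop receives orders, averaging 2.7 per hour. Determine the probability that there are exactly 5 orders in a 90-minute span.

0.1582

Over the interval, μ = 2.7 × 1.5 = 4.05 (a 90-minute span = 1.5 hours).
P(N = 5) = e^(−μ) μ^5/5! = e^(−4.05) · 4.05^5/120 ≈ 0.1582.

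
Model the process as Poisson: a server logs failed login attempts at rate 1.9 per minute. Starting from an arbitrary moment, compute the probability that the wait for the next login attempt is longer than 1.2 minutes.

0.1023

The wait for the next event is exponential with rate λ = 1.9 per minute.
P(T > 1.2) = e^(−λt) = e^(−1.9 × 1.2) = e^(−2.28) ≈ 0.1023.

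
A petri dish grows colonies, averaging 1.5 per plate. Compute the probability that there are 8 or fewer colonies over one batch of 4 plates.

Over the interval, μ = 1.5 × 4 = 6 (a batch of 4 plates = 4 plates).
P(N ≤ 8) = Σ_{j=0}^{8} e^(−μ) μ^j/j! ≈ 0.8472.

0.8472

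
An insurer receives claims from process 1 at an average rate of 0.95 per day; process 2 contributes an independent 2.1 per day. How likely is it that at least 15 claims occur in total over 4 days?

0.2464

Independent Poisson processes superpose: combined rate λ = 0.95 + 2.1 = 3.05 per day.
Over the interval, μ = 3.05 × 4 = 12.2 (4 days).
P(N ≥ 15) = 1 − P(N ≤ 14) ≈ 0.2464.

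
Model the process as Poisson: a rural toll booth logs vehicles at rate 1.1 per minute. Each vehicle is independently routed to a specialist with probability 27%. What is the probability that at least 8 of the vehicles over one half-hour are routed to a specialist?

0.6655

Thinning: the vehicles that are routed to a specialist themselves form a Poisson process with rate 0.27 × 1.1 = 0.297 per minute.
Over the interval, μ = 0.297 × 30 = 8.91 (a half-hour = 30 minutes).
P(N ≥ 8) = 1 − P(N ≤ 7) ≈ 0.6655.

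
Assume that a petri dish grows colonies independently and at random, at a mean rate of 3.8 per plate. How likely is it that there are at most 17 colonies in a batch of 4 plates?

0.7317

Over the interval, μ = 3.8 × 4 = 15.2 (a batch of 4 plates = 4 plates).
P(N ≤ 17) = Σ_{j=0}^{17} e^(−μ) μ^j/j! ≈ 0.7317.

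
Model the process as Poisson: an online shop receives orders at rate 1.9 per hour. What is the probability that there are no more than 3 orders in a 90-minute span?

0.6808

Over the interval, μ = 1.9 × 1.5 = 2.85 (a 90-minute span = 1.5 hours).
P(N ≤ 3) = Σ_{j=0}^{3} e^(−μ) μ^j/j! ≈ 0.6808.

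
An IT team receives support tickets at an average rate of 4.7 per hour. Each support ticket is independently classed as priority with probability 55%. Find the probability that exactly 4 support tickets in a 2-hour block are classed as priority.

Thinning: the support tickets that are classed as priority themselves form a Poisson process with rate 0.55 × 4.7 = 2.585 per hour.
Over the interval, μ = 2.585 × 2 = 5.17 (a 2-hour block = 2 hours).
P(N = 4) = e^(−5.17) · 5.17^4/4! ≈ 0.1692.

0.1692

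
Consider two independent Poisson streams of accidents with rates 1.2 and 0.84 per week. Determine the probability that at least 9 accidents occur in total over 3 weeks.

0.1654

Independent Poisson processes superpose: combined rate λ = 1.2 + 0.84 = 2.04 per week.
Over the interval, μ = 2.04 × 3 = 6.12 (3 weeks).
P(N ≥ 9) = 1 − P(N ≤ 8) ≈ 0.1654.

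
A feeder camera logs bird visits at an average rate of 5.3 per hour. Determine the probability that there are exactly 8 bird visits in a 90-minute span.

0.1396

Over the interval, μ = 5.3 × 1.5 = 7.95 (a 90-minute span = 1.5 hours).
P(N = 8) = e^(−μ) μ^8/8! = e^(−7.95) · 7.95^8/40320 ≈ 0.1396.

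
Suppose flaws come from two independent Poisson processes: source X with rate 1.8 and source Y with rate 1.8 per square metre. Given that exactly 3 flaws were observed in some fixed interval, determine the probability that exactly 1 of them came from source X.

0.3750

Given the total, each event is independently from source X with probability p = λ_X/(λ_X+λ_Y) = 1.8/3.6 = 0.5000.
So K ~ Binomial(3, 1.8/3.6): P(K = 1) = C(3,1) · (1.8/3.6)^1 · (1.8/3.6)^2 ≈ 0.3750.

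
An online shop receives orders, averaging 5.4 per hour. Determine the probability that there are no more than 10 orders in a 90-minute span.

Over the interval, μ = 5.4 × 1.5 = 8.1 (a 90-minute span = 1.5 hours).
P(N ≤ 10) = Σ_{j=0}^{10} e^(−μ) μ^j/j! ≈ 0.8058.

0.8058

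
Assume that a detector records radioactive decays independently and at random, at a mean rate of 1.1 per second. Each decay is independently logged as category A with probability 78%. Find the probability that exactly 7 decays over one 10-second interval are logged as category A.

0.1276

Thinning: the decays that are logged as category A themselves form a Poisson process with rate 0.78 × 1.1 = 0.858 per second.
Over the interval, μ = 0.858 × 10 = 8.58 (a 10-second interval = 10 seconds).
P(N = 7) = e^(−8.58) · 8.58^7/7! ≈ 0.1276.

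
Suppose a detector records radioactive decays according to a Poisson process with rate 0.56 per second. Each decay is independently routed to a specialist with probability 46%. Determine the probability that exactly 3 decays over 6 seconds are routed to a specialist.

Thinning: the decays that are routed to a specialist themselves form a Poisson process with rate 0.46 × 0.56 = 0.2576 per second.
Over the interval, μ = 0.2576 × 6 = 1.5456 (6 seconds).
P(N = 3) = e^(−1.5456) · 1.5456^3/3! ≈ 0.1312.

0.1312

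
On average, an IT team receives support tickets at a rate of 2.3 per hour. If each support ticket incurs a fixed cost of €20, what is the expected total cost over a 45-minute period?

E[N] = 2.3 × 0.75 = 1.725 (a 45-minute period = 0.75 hours); E[cost] = 1.725 × €20 = €34.5.

€34.5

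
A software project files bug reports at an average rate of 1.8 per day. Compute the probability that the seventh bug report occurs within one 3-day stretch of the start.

0.2983

Over the interval, μ = 1.8 × 3 = 5.4 (a 3-day stretch = 3 days).
The seventh arrival falls in the interval iff at least 7 events occur there: P(S_7 ≤ t) = P(N ≥ 7) = 1 − P(N ≤ 6) ≈ 0.2983.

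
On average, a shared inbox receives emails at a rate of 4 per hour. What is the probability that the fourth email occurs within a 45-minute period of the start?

0.3528

Over the interval, μ = 4 × 0.75 = 3 (a 45-minute period = 0.75 hours).
The fourth arrival falls in the interval iff at least 4 events occur there: P(S_4 ≤ t) = P(N ≥ 4) = 1 − P(N ≤ 3) ≈ 0.3528.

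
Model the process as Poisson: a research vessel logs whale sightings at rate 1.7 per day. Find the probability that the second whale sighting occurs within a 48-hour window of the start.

0.8532

Over the interval, μ = 1.7 × 2 = 3.4 (a 48-hour window = 2 days).
The second arrival falls in the interval iff at least 2 events occur there: P(S_2 ≤ t) = P(N ≥ 2) = 1 − P(N ≤ 1) ≈ 0.8532.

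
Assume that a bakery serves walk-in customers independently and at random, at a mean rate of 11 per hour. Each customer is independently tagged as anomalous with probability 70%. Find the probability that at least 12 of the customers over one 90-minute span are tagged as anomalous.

0.4861

Thinning: the customers that are tagged as anomalous themselves form a Poisson process with rate 0.7 × 11 = 7.7 per hour.
Over the interval, μ = 7.7 × 1.5 = 11.55 (a 90-minute span = 1.5 hours).
P(N ≥ 12) = 1 − P(N ≤ 11) ≈ 0.4861.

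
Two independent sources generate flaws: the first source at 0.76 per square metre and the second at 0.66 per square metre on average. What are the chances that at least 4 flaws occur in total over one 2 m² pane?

Independent Poisson processes superpose: combined rate λ = 0.76 + 0.66 = 1.42 per square metre.
Over the interval, μ = 1.42 × 2 = 2.84 (a 2 m² pane = 2 square metres).
P(N ≥ 4) = 1 − P(N ≤ 3) ≈ 0.3170.

0.3170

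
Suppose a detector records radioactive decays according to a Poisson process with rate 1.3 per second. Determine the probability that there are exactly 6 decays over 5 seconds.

0.1575

Over the interval, μ = 1.3 × 5 = 6.5 (5 seconds).
P(N = 6) = e^(−μ) μ^6/6! = e^(−6.5) · 6.5^6/720 ≈ 0.1575.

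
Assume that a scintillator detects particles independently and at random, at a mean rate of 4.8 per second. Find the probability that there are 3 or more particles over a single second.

0.8575

With mean μ = 4.8 per second,
P(N ≥ 3) = 1 − P(N ≤ 2) = 1 − Σ_{j=0}^{2} e^(−μ) μ^j/j! ≈ 0.8575.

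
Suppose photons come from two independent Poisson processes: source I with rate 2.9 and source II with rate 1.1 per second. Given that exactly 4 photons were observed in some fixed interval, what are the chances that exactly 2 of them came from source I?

0.2385

Given the total, each event is independently from source I with probability p = λ_I/(λ_I+λ_II) = 2.9/4 = 0.7250.
So K ~ Binomial(4, 2.9/4): P(K = 2) = C(4,2) · (2.9/4)^2 · (1.1/4)^2 ≈ 0.2385.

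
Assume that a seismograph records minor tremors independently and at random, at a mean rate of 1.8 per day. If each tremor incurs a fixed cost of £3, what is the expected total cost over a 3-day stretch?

E[N] = 1.8 × 3 = 5.4 (a 3-day stretch = 3 days); E[cost] = 5.4 × £3 = £16.2.

£16.2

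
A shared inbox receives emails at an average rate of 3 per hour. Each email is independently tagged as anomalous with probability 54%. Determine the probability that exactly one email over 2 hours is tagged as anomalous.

Thinning: the emails that are tagged as anomalous themselves form a Poisson process with rate 0.54 × 3 = 1.62 per hour.
Over the interval, μ = 1.62 × 2 = 3.24 (2 hours).
P(N = 1) = e^(−3.24) · 3.24^1/1! ≈ 0.1269.

0.1269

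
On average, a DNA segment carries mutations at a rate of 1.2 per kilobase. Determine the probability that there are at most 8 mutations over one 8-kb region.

Over the interval, μ = 1.2 × 8 = 9.6 (an 8-kb region = 8 kilobases).
P(N ≤ 8) = Σ_{j=0}^{8} e^(−μ) μ^j/j! ≈ 0.3796.

0.3796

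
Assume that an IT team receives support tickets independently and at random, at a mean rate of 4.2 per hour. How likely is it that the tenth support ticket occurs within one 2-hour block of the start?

Over the interval, μ = 4.2 × 2 = 8.4 (a 2-hour block = 2 hours).
The tenth arrival falls in the interval iff at least 10 events occur there: P(S_10 ≤ t) = P(N ≥ 10) = 1 − P(N ≤ 9) ≈ 0.3341.

0.3341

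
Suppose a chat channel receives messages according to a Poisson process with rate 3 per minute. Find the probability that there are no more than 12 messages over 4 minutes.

0.5760

Over the interval, μ = 3 × 4 = 12 (4 minutes).
P(N ≤ 12) = Σ_{j=0}^{12} e^(−μ) μ^j/j! ≈ 0.5760.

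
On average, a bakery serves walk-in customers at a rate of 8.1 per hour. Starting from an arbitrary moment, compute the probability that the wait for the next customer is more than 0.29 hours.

0.0955

The wait for the next event is exponential with rate λ = 8.1 per hour.
P(T > 0.29) = e^(−λt) = e^(−8.1 × 0.29) = e^(−2.349) ≈ 0.0955.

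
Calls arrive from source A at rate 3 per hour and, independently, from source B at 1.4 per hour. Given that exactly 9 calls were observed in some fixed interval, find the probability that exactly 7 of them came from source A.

0.2497

Given the total, each event is independently from source A with probability p = λ_A/(λ_A+λ_B) = 3/4.4 ≈ 0.6818.
So K ~ Binomial(9, 3/4.4): P(K = 7) = C(9,7) · (3/4.4)^7 · (1.4/4.4)^2 ≈ 0.2497.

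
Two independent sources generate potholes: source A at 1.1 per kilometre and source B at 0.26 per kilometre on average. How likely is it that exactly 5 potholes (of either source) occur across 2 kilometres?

0.0817

Independent Poisson processes superpose: combined rate λ = 1.1 + 0.26 = 1.36 per kilometre.
Over the interval, μ = 1.36 × 2 = 2.72 (2 kilometres).
P(N = 5) = e^(−2.72) · 2.72^5/5! ≈ 0.0817.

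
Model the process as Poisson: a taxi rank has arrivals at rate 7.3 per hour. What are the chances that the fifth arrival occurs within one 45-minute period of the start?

0.6386

Over the interval, μ = 7.3 × 0.75 = 5.475 (a 45-minute period = 0.75 hours).
The fifth arrival falls in the interval iff at least 5 events occur there: P(S_5 ≤ t) = P(N ≥ 5) = 1 − P(N ≤ 4) ≈ 0.6386.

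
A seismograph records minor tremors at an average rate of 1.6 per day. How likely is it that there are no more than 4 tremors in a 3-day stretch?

Over the interval, μ = 1.6 × 3 = 4.8 (a 3-day stretch = 3 days).
P(N ≤ 4) = Σ_{j=0}^{4} e^(−μ) μ^j/j! ≈ 0.4763.

0.4763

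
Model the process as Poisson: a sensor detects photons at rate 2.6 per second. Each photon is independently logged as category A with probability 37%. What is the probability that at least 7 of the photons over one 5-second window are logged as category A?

Thinning: the photons that are logged as category A themselves form a Poisson process with rate 0.37 × 2.6 = 0.962 per second.
Over the interval, μ = 0.962 × 5 = 4.81 (a 5-second window = 5 seconds).
P(N ≥ 7) = 1 − P(N ≤ 6) ≈ 0.2106.

0.2106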